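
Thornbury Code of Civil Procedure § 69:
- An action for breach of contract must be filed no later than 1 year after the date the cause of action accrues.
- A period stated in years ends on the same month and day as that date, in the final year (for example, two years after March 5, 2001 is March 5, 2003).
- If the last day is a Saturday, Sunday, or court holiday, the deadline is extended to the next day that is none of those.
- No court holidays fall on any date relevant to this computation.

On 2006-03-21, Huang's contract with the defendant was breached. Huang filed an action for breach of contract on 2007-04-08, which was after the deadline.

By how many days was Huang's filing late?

1 year after 2006-03-21 is March 21, 2007.
March 21, 2007 is a Wednesday and not a court holiday, so no extension applies.
The deadline is March 21, 2007; from March 21, 2007 to April 8, 2007 is 18 days.

18 days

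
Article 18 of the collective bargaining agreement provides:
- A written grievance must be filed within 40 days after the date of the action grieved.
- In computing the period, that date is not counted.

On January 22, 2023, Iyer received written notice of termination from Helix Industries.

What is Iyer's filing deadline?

March 3, 2023

40 days after January 22, 2023 is March 3, 2023.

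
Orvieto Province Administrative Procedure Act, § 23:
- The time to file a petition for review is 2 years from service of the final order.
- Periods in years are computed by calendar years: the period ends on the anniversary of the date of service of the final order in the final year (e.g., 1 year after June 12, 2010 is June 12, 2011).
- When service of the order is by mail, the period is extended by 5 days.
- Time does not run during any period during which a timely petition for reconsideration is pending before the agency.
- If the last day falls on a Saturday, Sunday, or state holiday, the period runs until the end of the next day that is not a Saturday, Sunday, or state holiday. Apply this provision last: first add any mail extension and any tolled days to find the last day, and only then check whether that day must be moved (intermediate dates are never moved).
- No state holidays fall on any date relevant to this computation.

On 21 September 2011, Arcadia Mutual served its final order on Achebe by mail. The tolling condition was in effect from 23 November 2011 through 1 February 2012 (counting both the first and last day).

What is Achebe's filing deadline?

2 years after 21 September 2011 is September 21, 2013.
Service was by mail, adding 5 days: September 21, 2013 + 5 days = September 26, 2013.
From November 23, 2011 through February 1, 2012 inclusive is 71 days; tolling adds 71 days: September 26, 2013 + 71 days = December 6, 2013.
December 6, 2013 is a Friday and not a state holiday, so no extension applies.

December 6, 2013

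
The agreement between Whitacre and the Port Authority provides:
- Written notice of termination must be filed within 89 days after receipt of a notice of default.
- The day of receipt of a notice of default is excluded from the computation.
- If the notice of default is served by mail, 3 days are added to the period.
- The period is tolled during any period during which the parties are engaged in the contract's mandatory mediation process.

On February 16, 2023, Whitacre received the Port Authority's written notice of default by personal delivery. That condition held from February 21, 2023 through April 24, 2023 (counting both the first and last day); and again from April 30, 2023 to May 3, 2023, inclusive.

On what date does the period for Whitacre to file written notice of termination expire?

July 22, 2023

89 days after February 16, 2023 is May 16, 2023.
Service was not by mail, so no mail extension applies.
From February 21, 2023 through April 24, 2023 inclusive is 63 days; tolling adds 63 days: May 16, 2023 + 63 days = July 18, 2023.
From April 30, 2023 through May 3, 2023 inclusive is 4 days; tolling adds 4 days: July 18, 2023 + 4 days = July 22, 2023.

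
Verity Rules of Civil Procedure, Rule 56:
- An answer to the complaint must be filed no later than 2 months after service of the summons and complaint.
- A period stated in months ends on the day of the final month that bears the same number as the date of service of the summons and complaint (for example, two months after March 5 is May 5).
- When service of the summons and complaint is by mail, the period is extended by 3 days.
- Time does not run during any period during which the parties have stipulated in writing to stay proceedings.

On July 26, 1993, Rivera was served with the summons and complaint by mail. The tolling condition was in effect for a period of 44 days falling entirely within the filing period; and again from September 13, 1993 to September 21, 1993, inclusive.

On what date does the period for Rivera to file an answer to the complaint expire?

November 21, 1993

2 months after July 26, 1993 is September 26, 1993.
Service was by mail, adding 3 days: September 26, 1993 + 3 days = September 29, 1993.
Tolling adds 44 days: September 29, 1993 + 44 days = November 12, 1993.
From September 13, 1993 through September 21, 1993 inclusive is 9 days; tolling adds 9 days: November 12, 1993 + 9 days = November 21, 1993.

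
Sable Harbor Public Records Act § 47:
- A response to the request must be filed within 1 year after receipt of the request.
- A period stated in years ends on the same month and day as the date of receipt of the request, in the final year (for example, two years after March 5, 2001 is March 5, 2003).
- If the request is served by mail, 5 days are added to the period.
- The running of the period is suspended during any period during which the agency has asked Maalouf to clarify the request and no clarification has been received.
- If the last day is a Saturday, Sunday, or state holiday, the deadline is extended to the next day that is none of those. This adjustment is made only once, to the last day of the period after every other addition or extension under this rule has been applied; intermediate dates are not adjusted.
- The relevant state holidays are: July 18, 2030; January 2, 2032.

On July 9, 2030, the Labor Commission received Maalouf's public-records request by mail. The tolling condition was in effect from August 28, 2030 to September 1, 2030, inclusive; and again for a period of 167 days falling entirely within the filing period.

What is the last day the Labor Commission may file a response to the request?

1 year after July 9, 2030 is July 9, 2031.
Service was by mail, adding 5 days: July 9, 2031 + 5 days = July 14, 2031.
From August 28, 2030 through September 1, 2030 inclusive is 5 days; tolling adds 5 days: July 14, 2031 + 5 days = July 19, 2031.
Tolling adds 167 days: July 19, 2031 + 167 days = January 2, 2032.
January 2, 2032 is a listed holiday; January 3, 2032 is Saturday; January 4, 2032 is Sunday. The next qualifying day is January 5, 2032.

January 5, 2032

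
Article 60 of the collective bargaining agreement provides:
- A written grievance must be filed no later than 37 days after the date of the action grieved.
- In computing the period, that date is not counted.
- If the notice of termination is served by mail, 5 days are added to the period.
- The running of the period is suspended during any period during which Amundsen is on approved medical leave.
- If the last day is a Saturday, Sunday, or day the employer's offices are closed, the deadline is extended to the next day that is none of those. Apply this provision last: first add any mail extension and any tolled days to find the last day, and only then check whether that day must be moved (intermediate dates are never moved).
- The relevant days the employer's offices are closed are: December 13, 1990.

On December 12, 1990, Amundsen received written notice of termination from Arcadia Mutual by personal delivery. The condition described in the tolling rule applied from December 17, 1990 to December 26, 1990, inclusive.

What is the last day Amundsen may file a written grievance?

37 days after December 12, 1990 is January 18, 1991.
Service was not by mail, so no mail extension applies.
From December 17, 1990 through December 26, 1990 inclusive is 10 days; tolling adds 10 days: January 18, 1991 + 10 days = January 28, 1991.
January 28, 1991 is a Monday and not a day the employer's offices are closed, so no extension applies.

January 28, 1991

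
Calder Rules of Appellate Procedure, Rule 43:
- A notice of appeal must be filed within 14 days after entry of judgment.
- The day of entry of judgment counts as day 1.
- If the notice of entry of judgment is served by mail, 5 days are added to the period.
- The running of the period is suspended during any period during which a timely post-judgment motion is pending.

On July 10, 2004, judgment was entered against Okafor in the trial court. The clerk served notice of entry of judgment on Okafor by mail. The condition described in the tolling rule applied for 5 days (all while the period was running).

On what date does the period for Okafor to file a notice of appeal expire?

Counting July 10, 2004 as day 1, day 14 is July 23, 2004.
Service was by mail, adding 5 days: July 23, 2004 + 5 days = July 28, 2004.
Tolling adds 5 days: July 28, 2004 + 5 days = August 2, 2004.

August 2, 2004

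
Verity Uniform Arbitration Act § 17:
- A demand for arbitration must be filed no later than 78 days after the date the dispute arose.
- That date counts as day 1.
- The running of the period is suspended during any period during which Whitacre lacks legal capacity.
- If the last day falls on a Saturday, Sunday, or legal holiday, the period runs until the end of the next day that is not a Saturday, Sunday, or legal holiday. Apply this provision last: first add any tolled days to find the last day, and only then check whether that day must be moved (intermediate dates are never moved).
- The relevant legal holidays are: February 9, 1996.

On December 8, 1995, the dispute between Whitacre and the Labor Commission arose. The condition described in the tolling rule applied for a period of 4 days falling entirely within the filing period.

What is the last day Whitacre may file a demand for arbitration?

February 27, 1996

Counting December 8, 1995 as day 1, day 78 is February 23, 1996.
Tolling adds 4 days: February 23, 1996 + 4 days = February 27, 1996.
February 27, 1996 is a Tuesday and not a legal holiday, so no extension applies.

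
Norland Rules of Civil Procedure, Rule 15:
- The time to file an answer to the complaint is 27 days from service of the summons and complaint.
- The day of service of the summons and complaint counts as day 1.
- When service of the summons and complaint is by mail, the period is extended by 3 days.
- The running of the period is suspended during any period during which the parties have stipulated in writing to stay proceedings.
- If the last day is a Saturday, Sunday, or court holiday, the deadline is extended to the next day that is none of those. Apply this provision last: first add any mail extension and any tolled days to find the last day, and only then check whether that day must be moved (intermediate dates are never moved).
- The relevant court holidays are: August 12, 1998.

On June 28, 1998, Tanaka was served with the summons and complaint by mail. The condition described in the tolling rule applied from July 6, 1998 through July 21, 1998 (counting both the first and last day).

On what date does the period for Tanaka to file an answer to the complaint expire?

Counting June 28, 1998 as day 1, day 27 is July 24, 1998.
Service was by mail, adding 3 days: July 24, 1998 + 3 days = July 27, 1998.
From July 6, 1998 through July 21, 1998 inclusive is 16 days; tolling adds 16 days: July 27, 1998 + 16 days = August 12, 1998.
August 12, 1998 is a listed holiday. The next qualifying day is August 13, 1998.

August 13, 1998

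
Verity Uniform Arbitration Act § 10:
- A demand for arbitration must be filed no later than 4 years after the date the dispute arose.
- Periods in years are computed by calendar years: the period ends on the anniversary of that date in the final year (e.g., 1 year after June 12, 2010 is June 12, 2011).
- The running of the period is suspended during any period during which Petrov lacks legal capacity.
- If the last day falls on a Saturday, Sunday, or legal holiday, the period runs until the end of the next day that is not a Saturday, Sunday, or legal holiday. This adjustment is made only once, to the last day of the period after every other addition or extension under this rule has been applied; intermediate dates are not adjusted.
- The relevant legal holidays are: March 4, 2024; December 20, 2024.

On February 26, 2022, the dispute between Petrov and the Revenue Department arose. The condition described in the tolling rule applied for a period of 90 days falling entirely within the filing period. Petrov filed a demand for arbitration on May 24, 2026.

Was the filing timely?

Yes

4 years after February 26, 2022 is February 26, 2026.
Tolling adds 90 days: February 26, 2026 + 90 days = May 27, 2026.
May 27, 2026 is a Wednesday and not a legal holiday, so no extension applies.
The deadline is May 27, 2026; the filing on May 24, 2026 is on or before that date.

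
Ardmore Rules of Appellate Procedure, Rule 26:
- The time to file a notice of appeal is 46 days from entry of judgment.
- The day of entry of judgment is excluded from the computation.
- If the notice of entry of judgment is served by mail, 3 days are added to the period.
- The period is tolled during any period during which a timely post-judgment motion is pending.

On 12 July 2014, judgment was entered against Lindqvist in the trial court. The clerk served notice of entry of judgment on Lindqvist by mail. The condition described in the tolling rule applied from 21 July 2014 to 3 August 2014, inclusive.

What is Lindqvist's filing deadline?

September 13, 2014

46 days after 12 July 2014 is August 27, 2014.
Service was by mail, adding 3 days: August 27, 2014 + 3 days = August 30, 2014.
From July 21, 2014 through August 3, 2014 inclusive is 14 days; tolling adds 14 days: August 30, 2014 + 14 days = September 13, 2014.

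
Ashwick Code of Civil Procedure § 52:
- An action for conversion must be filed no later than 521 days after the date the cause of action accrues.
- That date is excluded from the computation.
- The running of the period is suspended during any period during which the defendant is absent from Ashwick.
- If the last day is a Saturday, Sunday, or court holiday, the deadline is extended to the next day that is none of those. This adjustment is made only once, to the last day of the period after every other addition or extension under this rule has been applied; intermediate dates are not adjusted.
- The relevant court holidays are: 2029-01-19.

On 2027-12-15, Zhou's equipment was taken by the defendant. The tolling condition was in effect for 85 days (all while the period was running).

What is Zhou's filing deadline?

521 days after 2027-12-15 is May 19, 2029.
Tolling adds 85 days: May 19, 2029 + 85 days = August 12, 2029.
August 12, 2029 is Sunday. The next qualifying day is August 13, 2029.

August 13, 2029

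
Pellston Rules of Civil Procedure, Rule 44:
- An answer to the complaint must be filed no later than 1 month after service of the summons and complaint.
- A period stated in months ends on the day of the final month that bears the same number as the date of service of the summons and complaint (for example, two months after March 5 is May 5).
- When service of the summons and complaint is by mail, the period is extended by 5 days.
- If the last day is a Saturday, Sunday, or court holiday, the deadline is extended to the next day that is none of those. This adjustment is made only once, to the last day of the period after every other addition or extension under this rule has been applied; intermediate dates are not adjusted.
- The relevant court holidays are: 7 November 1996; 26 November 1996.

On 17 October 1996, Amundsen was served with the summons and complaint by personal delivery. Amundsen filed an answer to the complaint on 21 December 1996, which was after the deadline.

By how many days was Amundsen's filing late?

33 days

1 month after 17 October 1996 is November 17, 1996.
Service was not by mail, so no mail extension applies.
November 17, 1996 is Sunday. The next qualifying day is November 18, 1996.
The deadline is November 18, 1996; from November 18, 1996 to December 21, 1996 is 33 days.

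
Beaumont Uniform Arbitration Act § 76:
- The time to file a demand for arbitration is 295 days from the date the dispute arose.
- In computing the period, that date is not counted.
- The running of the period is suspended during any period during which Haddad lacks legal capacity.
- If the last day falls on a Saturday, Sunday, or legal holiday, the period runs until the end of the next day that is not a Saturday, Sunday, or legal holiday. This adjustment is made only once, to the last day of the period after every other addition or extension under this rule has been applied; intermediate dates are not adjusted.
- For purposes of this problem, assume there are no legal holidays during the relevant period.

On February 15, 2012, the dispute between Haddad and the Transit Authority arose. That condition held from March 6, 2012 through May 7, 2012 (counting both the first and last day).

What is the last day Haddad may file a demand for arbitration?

295 days after February 15, 2012 is December 6, 2012.
From March 6, 2012 through May 7, 2012 inclusive is 63 days; tolling adds 63 days: December 6, 2012 + 63 days = February 7, 2013.
February 7, 2013 is a Thursday and not a legal holiday, so no extension applies.

February 7, 2013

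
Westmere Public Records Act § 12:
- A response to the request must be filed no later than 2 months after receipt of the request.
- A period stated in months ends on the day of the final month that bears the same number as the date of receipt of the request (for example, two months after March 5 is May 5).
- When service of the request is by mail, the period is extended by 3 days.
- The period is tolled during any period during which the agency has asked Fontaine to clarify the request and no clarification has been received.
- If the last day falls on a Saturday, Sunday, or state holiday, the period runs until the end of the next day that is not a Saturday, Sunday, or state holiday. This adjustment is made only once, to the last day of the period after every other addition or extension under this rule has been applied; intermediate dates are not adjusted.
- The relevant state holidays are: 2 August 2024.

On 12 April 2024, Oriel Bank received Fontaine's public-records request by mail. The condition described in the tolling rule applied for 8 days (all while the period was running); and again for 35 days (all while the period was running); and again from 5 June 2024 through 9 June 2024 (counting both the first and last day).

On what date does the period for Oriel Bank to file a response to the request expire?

2 months after 12 April 2024 is June 12, 2024.
Service was by mail, adding 3 days: June 12, 2024 + 3 days = June 15, 2024.
Tolling adds 8 days: June 15, 2024 + 8 days = June 23, 2024.
Tolling adds 35 days: June 23, 2024 + 35 days = July 28, 2024.
From June 5, 2024 through June 9, 2024 inclusive is 5 days; tolling adds 5 days: July 28, 2024 + 5 days = August 2, 2024.
August 2, 2024 is a listed holiday; August 3, 2024 is Saturday; August 4, 2024 is Sunday. The next qualifying day is August 5, 2024.

August 5, 2024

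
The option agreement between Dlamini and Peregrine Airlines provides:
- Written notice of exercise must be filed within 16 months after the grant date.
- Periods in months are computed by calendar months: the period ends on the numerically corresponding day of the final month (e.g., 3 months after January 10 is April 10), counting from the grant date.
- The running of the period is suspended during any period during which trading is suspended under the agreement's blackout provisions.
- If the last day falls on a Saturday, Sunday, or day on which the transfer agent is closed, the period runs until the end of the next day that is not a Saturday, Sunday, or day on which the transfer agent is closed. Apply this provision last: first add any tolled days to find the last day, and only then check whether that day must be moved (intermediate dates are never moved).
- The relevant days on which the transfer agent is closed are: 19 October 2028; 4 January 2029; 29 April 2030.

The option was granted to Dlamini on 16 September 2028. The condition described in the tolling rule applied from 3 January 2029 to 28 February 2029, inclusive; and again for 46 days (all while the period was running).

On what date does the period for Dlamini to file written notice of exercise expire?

16 months after 16 September 2028 is January 16, 2030.
From January 3, 2029 through February 28, 2029 inclusive is 57 days; tolling adds 57 days: January 16, 2030 + 57 days = March 14, 2030.
Tolling adds 46 days: March 14, 2030 + 46 days = April 29, 2030.
April 29, 2030 is a listed holiday. The next qualifying day is April 30, 2030.

April 30, 2030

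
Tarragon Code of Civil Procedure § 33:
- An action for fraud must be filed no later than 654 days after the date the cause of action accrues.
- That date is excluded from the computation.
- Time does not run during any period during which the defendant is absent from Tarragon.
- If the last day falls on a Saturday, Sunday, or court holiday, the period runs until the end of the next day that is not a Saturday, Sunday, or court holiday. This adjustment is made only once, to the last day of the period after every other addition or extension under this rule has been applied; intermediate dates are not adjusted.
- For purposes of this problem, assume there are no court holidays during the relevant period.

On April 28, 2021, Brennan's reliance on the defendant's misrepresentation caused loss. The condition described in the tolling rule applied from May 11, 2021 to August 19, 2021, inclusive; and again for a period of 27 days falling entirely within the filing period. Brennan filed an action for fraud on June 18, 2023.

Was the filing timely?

654 days after April 28, 2021 is February 11, 2023.
From May 11, 2021 through August 19, 2021 inclusive is 101 days; tolling adds 101 days: February 11, 2023 + 101 days = May 23, 2023.
Tolling adds 27 days: May 23, 2023 + 27 days = June 19, 2023.
June 19, 2023 is a Monday and not a court holiday, so no extension applies.
The deadline is June 19, 2023; the filing on June 18, 2023 is on or before that date.

Yes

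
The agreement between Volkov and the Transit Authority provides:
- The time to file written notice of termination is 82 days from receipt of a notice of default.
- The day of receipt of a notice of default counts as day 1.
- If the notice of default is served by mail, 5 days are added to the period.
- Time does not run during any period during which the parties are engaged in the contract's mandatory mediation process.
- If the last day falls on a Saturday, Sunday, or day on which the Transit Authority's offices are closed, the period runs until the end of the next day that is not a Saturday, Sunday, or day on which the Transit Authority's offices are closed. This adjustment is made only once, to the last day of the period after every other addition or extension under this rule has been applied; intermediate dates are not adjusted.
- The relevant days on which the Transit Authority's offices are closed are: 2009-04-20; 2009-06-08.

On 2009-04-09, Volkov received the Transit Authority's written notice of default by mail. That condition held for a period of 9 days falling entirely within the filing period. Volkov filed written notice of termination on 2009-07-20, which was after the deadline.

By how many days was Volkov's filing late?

7 days

Counting 2009-04-09 as day 1, day 82 is June 29, 2009.
Service was by mail, adding 5 days: June 29, 2009 + 5 days = July 4, 2009.
Tolling adds 9 days: July 4, 2009 + 9 days = July 13, 2009.
July 13, 2009 is a Monday and not a day on which the Transit Authority's offices are closed, so no extension applies.
The deadline is July 13, 2009; from July 13, 2009 to July 20, 2009 is 7 days.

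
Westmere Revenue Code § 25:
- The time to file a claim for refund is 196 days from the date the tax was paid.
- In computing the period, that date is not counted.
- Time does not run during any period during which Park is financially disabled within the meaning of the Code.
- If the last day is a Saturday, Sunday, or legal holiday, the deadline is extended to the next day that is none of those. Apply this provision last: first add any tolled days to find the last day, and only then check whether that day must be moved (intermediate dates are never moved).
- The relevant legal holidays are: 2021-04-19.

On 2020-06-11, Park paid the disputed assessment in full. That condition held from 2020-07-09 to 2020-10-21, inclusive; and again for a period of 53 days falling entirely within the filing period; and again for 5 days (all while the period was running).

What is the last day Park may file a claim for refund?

June 7, 2021

196 days after 2020-06-11 is December 24, 2020.
From July 9, 2020 through October 21, 2020 inclusive is 105 days; tolling adds 105 days: December 24, 2020 + 105 days = April 8, 2021.
Tolling adds 53 days: April 8, 2021 + 53 days = May 31, 2021.
Tolling adds 5 days: May 31, 2021 + 5 days = June 5, 2021.
June 5, 2021 is Saturday; June 6, 2021 is Sunday. The next qualifying day is June 7, 2021.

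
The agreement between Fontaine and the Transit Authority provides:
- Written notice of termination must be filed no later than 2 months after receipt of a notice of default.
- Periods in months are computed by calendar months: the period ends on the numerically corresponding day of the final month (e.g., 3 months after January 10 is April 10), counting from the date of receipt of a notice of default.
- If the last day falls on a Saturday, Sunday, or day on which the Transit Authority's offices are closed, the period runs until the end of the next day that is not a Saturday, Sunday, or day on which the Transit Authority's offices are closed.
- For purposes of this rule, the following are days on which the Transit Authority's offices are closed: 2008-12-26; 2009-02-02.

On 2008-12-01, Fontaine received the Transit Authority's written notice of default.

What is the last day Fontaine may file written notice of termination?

2 months after 2008-12-01 is February 1, 2009.
February 1, 2009 is Sunday; February 2, 2009 is a listed holiday. The next qualifying day is February 3, 2009.

February 3, 2009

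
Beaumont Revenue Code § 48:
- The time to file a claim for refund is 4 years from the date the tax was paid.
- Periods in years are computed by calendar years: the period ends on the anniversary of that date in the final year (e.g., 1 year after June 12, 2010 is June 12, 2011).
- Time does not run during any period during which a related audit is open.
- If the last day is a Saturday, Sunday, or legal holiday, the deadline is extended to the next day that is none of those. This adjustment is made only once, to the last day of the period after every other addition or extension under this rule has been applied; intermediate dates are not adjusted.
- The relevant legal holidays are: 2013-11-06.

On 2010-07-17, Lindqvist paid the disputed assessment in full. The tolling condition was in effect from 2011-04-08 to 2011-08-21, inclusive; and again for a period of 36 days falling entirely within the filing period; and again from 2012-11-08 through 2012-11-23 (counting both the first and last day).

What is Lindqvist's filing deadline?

January 21, 2015

4 years after 2010-07-17 is July 17, 2014.
From April 8, 2011 through August 21, 2011 inclusive is 136 days; tolling adds 136 days: July 17, 2014 + 136 days = November 30, 2014.
Tolling adds 36 days: November 30, 2014 + 36 days = January 5, 2015.
From November 8, 2012 through November 23, 2012 inclusive is 16 days; tolling adds 16 days: January 5, 2015 + 16 days = January 21, 2015.
January 21, 2015 is a Wednesday and not a legal holiday, so no extension applies.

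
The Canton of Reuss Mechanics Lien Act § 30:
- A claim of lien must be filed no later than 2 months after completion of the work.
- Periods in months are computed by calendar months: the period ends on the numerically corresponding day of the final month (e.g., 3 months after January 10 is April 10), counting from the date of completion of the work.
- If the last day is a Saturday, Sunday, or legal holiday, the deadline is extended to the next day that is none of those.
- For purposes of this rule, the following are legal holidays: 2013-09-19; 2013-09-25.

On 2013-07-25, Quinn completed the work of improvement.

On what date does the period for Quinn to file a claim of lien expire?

September 26, 2013

2 months after 2013-07-25 is September 25, 2013.
September 25, 2013 is a listed holiday. The next qualifying day is September 26, 2013.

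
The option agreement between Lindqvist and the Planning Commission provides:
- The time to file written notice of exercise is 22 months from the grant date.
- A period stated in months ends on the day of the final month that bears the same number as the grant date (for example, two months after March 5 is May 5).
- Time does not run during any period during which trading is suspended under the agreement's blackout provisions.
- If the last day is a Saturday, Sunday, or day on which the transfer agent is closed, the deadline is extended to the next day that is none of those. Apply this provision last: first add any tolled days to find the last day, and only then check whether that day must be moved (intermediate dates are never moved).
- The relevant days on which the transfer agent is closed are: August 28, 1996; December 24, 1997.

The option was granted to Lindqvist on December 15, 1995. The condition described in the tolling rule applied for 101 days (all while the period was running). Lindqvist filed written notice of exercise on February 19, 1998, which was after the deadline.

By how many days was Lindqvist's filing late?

24 days

22 months after December 15, 1995 is October 15, 1997.
Tolling adds 101 days: October 15, 1997 + 101 days = January 24, 1998.
January 24, 1998 is Saturday; January 25, 1998 is Sunday. The next qualifying day is January 26, 1998.
The deadline is January 26, 1998; from January 26, 1998 to February 19, 1998 is 24 days.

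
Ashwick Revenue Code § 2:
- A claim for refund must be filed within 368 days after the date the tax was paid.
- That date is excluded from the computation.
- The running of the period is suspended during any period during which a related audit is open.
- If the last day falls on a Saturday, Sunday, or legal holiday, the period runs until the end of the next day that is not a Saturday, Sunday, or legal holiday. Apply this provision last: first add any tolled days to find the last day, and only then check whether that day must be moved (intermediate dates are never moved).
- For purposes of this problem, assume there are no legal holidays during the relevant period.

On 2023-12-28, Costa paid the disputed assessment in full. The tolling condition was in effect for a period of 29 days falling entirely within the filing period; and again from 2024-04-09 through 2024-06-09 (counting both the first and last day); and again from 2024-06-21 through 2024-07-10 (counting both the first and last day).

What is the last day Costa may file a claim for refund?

368 days after 2023-12-28 is December 30, 2024.
Tolling adds 29 days: December 30, 2024 + 29 days = January 28, 2025.
From April 9, 2024 through June 9, 2024 inclusive is 62 days; tolling adds 62 days: January 28, 2025 + 62 days = March 31, 2025.
From June 21, 2024 through July 10, 2024 inclusive is 20 days; tolling adds 20 days: March 31, 2025 + 20 days = April 20, 2025.
April 20, 2025 is Sunday. The next qualifying day is April 21, 2025.

April 21, 2025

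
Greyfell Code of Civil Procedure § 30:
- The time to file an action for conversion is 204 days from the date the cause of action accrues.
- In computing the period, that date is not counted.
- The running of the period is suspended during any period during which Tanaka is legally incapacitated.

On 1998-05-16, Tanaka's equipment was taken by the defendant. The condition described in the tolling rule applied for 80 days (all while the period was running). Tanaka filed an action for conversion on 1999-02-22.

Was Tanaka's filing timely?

Yes

204 days after 1998-05-16 is December 6, 1998.
Tolling adds 80 days: December 6, 1998 + 80 days = February 24, 1999.
The deadline is February 24, 1999; the filing on February 22, 1999 is on or before that date.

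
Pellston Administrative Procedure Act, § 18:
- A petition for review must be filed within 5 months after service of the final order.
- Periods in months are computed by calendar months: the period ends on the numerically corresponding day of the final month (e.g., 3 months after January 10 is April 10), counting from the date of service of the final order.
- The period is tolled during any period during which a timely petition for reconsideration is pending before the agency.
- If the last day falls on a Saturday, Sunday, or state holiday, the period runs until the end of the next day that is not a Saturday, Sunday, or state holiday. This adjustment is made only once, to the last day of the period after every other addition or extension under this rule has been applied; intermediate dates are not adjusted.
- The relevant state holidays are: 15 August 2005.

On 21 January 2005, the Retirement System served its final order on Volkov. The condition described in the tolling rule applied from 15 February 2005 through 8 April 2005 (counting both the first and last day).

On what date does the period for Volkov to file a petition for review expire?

5 months after 21 January 2005 is June 21, 2005.
From February 15, 2005 through April 8, 2005 inclusive is 53 days; tolling adds 53 days: June 21, 2005 + 53 days = August 13, 2005.
August 13, 2005 is Saturday; August 14, 2005 is Sunday; August 15, 2005 is a listed holiday. The next qualifying day is August 16, 2005.

August 16, 2005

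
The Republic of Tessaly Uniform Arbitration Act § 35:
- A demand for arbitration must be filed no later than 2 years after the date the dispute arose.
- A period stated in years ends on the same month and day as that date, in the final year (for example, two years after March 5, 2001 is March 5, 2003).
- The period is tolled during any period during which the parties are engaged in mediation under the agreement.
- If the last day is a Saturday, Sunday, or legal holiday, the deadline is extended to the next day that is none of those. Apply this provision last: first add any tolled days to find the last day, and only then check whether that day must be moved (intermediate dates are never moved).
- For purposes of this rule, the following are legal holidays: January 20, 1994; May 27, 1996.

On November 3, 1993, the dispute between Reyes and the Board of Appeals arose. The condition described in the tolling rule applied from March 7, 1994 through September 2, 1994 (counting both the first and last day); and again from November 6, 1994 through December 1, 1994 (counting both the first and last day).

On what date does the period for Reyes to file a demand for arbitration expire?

2 years after November 3, 1993 is November 3, 1995.
From March 7, 1994 through September 2, 1994 inclusive is 180 days; tolling adds 180 days: November 3, 1995 + 180 days = May 1, 1996.
From November 6, 1994 through December 1, 1994 inclusive is 26 days; tolling adds 26 days: May 1, 1996 + 26 days = May 27, 1996.
May 27, 1996 is a listed holiday. The next qualifying day is May 28, 1996.

May 28, 1996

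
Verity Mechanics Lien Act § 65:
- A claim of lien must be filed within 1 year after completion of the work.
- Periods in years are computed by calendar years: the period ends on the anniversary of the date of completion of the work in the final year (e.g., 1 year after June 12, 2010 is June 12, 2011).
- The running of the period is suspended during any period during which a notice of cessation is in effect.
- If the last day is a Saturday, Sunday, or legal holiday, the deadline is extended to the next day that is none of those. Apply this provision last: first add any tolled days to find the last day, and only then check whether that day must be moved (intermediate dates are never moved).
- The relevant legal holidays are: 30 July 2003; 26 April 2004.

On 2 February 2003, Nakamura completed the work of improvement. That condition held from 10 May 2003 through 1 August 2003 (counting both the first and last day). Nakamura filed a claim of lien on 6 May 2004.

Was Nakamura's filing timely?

1 year after 2 February 2003 is February 2, 2004.
From May 10, 2003 through August 1, 2003 inclusive is 84 days; tolling adds 84 days: February 2, 2004 + 84 days = April 26, 2004.
April 26, 2004 is a listed holiday. The next qualifying day is April 27, 2004.
The deadline is April 27, 2004; the filing on May 6, 2004 is after that date.

No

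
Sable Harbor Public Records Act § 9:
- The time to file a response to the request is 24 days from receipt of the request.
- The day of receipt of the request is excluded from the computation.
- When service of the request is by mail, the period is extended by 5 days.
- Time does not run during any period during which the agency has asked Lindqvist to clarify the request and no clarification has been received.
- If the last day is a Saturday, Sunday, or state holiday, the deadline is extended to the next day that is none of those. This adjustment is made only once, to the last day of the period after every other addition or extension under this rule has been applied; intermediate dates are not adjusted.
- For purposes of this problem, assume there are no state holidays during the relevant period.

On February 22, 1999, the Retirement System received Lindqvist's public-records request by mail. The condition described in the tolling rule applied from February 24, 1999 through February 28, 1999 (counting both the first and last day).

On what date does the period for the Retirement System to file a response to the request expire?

24 days after February 22, 1999 is March 18, 1999.
Service was by mail, adding 5 days: March 18, 1999 + 5 days = March 23, 1999.
From February 24, 1999 through February 28, 1999 inclusive is 5 days; tolling adds 5 days: March 23, 1999 + 5 days = March 28, 1999.
March 28, 1999 is Sunday. The next qualifying day is March 29, 1999.

March 29, 1999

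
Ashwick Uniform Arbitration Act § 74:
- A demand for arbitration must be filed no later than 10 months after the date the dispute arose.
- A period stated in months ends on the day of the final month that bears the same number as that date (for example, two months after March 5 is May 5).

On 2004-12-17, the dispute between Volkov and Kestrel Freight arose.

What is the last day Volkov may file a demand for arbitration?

October 17, 2005

10 months after 2004-12-17 is October 17, 2005.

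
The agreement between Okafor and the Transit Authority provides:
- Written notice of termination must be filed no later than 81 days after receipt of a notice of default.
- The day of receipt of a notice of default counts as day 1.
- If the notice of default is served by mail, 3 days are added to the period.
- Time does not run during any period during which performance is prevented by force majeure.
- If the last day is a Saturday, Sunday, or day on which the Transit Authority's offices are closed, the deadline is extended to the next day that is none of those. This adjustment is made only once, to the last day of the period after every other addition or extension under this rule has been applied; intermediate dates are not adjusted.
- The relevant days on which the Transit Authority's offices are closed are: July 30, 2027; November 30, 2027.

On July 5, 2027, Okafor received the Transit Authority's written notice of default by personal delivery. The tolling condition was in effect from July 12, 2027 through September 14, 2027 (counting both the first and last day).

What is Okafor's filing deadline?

Counting July 5, 2027 as day 1, day 81 is September 23, 2027.
Service was not by mail, so no mail extension applies.
From July 12, 2027 through September 14, 2027 inclusive is 65 days; tolling adds 65 days: September 23, 2027 + 65 days = November 27, 2027.
November 27, 2027 is Saturday; November 28, 2027 is Sunday. The next qualifying day is November 29, 2027.

November 29, 2027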